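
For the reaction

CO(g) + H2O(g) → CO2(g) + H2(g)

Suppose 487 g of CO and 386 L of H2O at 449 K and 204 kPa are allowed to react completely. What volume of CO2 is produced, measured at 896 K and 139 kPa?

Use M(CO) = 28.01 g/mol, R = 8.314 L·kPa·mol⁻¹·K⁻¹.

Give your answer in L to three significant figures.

932 L

n(CO) = 487 / 28.01 = 17.39 mol
n(H2O) = PV/RT = (204 × 386) / (8.314 × 449) = 21.09 mol
For 17.39 mol CO, stoichiometry requires (1/1) × 17.39 = 17.39 mol H2O; 21.09 mol is available, so CO is limiting.
n(CO2) = (1/1) × 17.39 = 17.39 mol
V(CO2) = nRT/P = 17.39 × 8.314 × 896 / 139 = 932.0 L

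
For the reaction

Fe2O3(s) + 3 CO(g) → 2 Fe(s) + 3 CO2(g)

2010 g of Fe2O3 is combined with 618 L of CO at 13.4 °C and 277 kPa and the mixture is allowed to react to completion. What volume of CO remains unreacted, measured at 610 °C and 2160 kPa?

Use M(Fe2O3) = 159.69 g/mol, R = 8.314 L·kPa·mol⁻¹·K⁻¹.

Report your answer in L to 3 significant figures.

n(Fe2O3) = 2010 / 159.69 = 12.59 mol
n(CO) = PV/RT = (277 × 618) / (8.314 × 286.55) = 71.86 mol
For 12.59 mol Fe2O3, stoichiometry requires (3/1) × 12.59 = 37.77 mol CO; 71.86 mol is available, so Fe2O3 is limiting.
n(CO) consumed = (3/1) × 12.59 = 37.77 mol; remaining = 71.86 − 37.77 = 34.09 mol
V(CO) = nRT/P = 34.09 × 8.314 × 883.15 / 2160 = 115.9 L

116 L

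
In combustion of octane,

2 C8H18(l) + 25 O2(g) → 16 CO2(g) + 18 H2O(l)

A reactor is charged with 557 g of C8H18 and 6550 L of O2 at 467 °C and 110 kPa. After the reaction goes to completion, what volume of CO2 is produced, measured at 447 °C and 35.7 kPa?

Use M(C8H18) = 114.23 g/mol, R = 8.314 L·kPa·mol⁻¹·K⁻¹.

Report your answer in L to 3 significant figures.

6540 L

n(C8H18) = 557 / 114.23 = 4.876 mol
n(O2) = PV/RT = (110 × 6550) / (8.314 × 740.15) = 117.1 mol
For 4.876 mol C8H18, stoichiometry requires (25/2) × 4.876 = 60.95 mol O2; 117.1 mol is available, so C8H18 is limiting.
n(CO2) = (16/2) × 4.876 = 39.01 mol
V(CO2) = nRT/P = 39.01 × 8.314 × 720.15 / 35.7 = 6542 L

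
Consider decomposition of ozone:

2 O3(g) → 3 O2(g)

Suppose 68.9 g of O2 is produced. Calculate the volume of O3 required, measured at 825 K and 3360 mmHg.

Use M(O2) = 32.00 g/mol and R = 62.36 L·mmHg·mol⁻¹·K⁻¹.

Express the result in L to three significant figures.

22.0 L

n(O2) = 68.90 / 32.00 = 2.153 mol
n(O3) = (2/3) × 2.153 = 1.435 mol
V = nRT/P = 1.435 × 62.36 × 825 / 3360 = 21.97 L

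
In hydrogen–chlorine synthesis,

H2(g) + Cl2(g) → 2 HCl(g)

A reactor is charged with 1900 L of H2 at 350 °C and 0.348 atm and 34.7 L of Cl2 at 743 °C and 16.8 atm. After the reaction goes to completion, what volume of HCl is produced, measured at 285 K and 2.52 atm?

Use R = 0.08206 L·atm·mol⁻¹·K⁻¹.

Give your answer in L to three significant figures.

130 L

n(H2) = PV/RT = (0.348 × 1900) / (0.08206 × 623.15) = 12.93 mol
n(Cl2) = PV/RT = (16.8 × 34.7) / (0.08206 × 1016.15) = 6.991 mol
For 12.93 mol H2, stoichiometry requires (1/1) × 12.93 = 12.93 mol Cl2; 6.991 mol is available, so Cl2 is limiting.
n(HCl) = (2/1) × 6.991 = 13.98 mol
V(HCl) = nRT/P = 13.98 × 0.08206 × 285 / 2.52 = 129.7 L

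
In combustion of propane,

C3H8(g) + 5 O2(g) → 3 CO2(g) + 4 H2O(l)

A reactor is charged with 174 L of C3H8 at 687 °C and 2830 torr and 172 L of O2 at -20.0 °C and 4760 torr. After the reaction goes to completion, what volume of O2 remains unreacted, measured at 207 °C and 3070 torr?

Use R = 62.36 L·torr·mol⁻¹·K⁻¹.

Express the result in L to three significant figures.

105 L

n(C3H8) = PV/RT = (2830 × 174) / (62.36 × 960.15) = 8.224 mol
n(O2) = PV/RT = (4760 × 172) / (62.36 × 253.15) = 51.86 mol
For 8.224 mol C3H8, stoichiometry requires (5/1) × 8.224 = 41.12 mol O2; 51.86 mol is available, so C3H8 is limiting.
n(O2) consumed = (5/1) × 8.224 = 41.12 mol; remaining = 51.86 − 41.12 = 10.74 mol
V(O2) = nRT/P = 10.74 × 62.36 × 480.15 / 3070 = 104.7 L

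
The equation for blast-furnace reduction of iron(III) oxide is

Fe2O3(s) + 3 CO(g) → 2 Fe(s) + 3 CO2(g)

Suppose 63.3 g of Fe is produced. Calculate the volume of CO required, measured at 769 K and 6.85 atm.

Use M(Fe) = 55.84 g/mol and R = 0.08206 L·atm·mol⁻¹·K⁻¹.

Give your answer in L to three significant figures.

n(Fe) = 63.30 / 55.84 = 1.134 mol
n(CO) = (3/2) × 1.134 = 1.701 mol
V = nRT/P = 1.701 × 0.08206 × 769 / 6.85 = 15.67 L

15.7 L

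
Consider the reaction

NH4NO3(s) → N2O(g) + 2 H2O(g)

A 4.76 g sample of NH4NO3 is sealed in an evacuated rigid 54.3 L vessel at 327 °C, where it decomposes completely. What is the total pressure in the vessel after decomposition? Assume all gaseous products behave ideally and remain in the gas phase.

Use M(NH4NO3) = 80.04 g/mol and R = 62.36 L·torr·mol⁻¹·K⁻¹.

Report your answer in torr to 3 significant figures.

123 torr

n(NH4NO3) = 4.76 / 80.04 = 0.05947 mol
n(gas produced) = (3/1) × 0.05947 = 0.1784 mol
P = nRT/V = 0.1784 × 62.36 × 600.15 / 54.3 = 123.0 torr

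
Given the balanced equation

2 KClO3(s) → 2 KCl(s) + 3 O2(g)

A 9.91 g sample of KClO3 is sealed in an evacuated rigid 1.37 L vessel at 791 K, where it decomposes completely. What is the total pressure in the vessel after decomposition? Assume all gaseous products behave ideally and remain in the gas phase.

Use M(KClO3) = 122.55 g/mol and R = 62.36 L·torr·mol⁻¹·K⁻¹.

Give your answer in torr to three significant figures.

n(KClO3) = 9.91 / 122.55 = 0.08086 mol
n(gas produced) = (3/2) × 0.08086 = 0.1213 mol
P = nRT/V = 0.1213 × 62.36 × 791 / 1.37 = 4367 torr

4370 torr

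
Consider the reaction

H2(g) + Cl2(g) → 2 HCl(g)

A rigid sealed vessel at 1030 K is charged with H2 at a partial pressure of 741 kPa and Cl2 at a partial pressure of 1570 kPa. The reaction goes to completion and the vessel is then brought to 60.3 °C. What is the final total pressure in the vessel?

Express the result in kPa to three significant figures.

With V and T fixed, P_i ∝ n_i, so the mole ratios apply directly to partial pressures at 1030 K.
P(Cl2) required for 741 kPa of H2 = (1/1) × 741 = 741.0 kPa; available 1570 kPa, so H2 is limiting.
P(Cl2) remaining = 1570 − (1/1) × 741 = 829.0 kPa
P(gaseous products) = (2)/1 × 741 = 1482 kPa
P_total at 1030 K = 829.0 + 1482 = 2311 kPa
Scaling to 60.3 °C: P = 2311 × 333.45/1030 = 748.2 kPa

748 kPa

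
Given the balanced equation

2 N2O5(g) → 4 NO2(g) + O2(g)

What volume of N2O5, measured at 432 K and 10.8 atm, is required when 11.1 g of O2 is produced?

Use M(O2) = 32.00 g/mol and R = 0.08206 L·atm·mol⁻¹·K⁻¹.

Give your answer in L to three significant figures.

2.28 L

n(O2) = 11.10 / 32.00 = 0.3469 mol
n(N2O5) = (2/1) × 0.3469 = 0.6938 mol
V = nRT/P = 0.6938 × 0.08206 × 432 / 10.8 = 2.277 L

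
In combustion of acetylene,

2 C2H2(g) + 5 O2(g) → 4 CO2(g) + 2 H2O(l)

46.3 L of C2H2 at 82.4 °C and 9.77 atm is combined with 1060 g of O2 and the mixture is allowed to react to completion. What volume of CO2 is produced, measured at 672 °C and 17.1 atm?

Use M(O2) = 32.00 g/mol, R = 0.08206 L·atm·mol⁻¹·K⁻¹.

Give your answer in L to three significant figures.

120 L

n(C2H2) = PV/RT = (9.77 × 46.3) / (0.08206 × 355.55) = 15.50 mol
n(O2) = 1060 / 32.00 = 33.12 mol
For 15.50 mol C2H2, stoichiometry requires (5/2) × 15.50 = 38.75 mol O2; 33.12 mol is available, so O2 is limiting.
n(CO2) = (4/5) × 33.12 = 26.50 mol
V(CO2) = nRT/P = 26.50 × 0.08206 × 945.15 / 17.1 = 120.2 L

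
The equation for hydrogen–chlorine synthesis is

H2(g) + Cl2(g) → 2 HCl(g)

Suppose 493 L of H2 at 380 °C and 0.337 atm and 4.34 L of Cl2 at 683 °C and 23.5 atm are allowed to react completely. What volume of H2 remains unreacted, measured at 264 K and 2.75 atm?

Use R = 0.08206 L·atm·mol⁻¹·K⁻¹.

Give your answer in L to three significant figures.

14.2 L

n(H2) = PV/RT = (0.337 × 493) / (0.08206 × 653.15) = 3.100 mol
n(Cl2) = PV/RT = (23.5 × 4.34) / (0.08206 × 956.15) = 1.300 mol
For 3.100 mol H2, stoichiometry requires (1/1) × 3.100 = 3.100 mol Cl2; 1.300 mol is available, so Cl2 is limiting.
n(H2) consumed = (1/1) × 1.300 = 1.300 mol; remaining = 3.100 − 1.300 = 1.800 mol
V(H2) = nRT/P = 1.800 × 0.08206 × 264 / 2.75 = 14.18 L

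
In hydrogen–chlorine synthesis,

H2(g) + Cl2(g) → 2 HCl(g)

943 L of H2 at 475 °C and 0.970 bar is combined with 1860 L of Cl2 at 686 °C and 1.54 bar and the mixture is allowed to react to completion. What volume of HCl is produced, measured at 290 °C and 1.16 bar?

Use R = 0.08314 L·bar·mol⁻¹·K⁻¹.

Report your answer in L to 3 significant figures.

n(H2) = PV/RT = (0.970 × 943) / (0.08314 × 748.15) = 14.71 mol
n(Cl2) = PV/RT = (1.54 × 1860) / (0.08314 × 959.15) = 35.92 mol
For 14.71 mol H2, stoichiometry requires (1/1) × 14.71 = 14.71 mol Cl2; 35.92 mol is available, so H2 is limiting.
n(HCl) = (2/1) × 14.71 = 29.42 mol
V(HCl) = nRT/P = 29.42 × 0.08314 × 563.15 / 1.16 = 1187 L

1190 L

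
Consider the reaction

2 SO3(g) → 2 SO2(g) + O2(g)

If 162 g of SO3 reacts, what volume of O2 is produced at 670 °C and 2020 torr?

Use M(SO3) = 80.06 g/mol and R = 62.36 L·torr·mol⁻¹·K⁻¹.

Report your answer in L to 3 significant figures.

29.5 L

n(SO3) = 162.0 / 80.06 = 2.023 mol
n(O2) = (1/2) × 2.023 = 1.012 mol
V = nRT/P = 1.012 × 62.36 × 943.15 / 2020 = 29.47 L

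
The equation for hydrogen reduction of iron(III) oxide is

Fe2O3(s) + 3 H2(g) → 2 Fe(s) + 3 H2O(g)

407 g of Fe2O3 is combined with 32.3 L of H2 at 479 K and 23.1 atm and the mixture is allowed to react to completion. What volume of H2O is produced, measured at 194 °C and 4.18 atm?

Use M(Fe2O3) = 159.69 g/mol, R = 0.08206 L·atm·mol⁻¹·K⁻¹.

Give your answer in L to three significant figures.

n(Fe2O3) = 407 / 159.69 = 2.549 mol
n(H2) = PV/RT = (23.1 × 32.3) / (0.08206 × 479) = 18.98 mol
For 2.549 mol Fe2O3, stoichiometry requires (3/1) × 2.549 = 7.647 mol H2; 18.98 mol is available, so Fe2O3 is limiting.
n(H2O) = (3/1) × 2.549 = 7.647 mol
V(H2O) = nRT/P = 7.647 × 0.08206 × 467.15 / 4.18 = 70.13 L

70.1 L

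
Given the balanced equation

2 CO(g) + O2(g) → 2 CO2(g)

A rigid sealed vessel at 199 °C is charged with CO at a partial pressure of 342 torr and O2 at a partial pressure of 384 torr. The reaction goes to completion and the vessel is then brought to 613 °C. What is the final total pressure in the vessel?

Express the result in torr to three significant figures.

At constant V, partial pressures at 199 °C are proportional to moles, so apply stoichiometry directly to pressures.
P(O2) required for 342 torr of CO = (1/2) × 342 = 171.0 torr; available 384 torr, so CO is limiting.
P(O2) remaining = 384 − (1/2) × 342 = 213.0 torr
P(gaseous products) = (2)/2 × 342 = 342.0 torr
P_total at 199 °C = 213.0 + 342.0 = 555.0 torr
Scaling to 613 °C: P = 555.0 × 886.15/472.15 = 1042 torr

1040 torr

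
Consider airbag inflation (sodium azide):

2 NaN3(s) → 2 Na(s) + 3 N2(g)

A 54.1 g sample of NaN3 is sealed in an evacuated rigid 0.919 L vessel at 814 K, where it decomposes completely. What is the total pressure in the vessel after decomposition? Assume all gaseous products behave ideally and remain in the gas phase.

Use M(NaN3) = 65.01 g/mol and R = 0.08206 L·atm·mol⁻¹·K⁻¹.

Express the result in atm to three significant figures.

n(NaN3) = 54.1 / 65.01 = 0.8322 mol
n(gas produced) = (3/2) × 0.8322 = 1.248 mol
P = nRT/V = 1.248 × 0.08206 × 814 / 0.919 = 90.71 atm

90.7 atm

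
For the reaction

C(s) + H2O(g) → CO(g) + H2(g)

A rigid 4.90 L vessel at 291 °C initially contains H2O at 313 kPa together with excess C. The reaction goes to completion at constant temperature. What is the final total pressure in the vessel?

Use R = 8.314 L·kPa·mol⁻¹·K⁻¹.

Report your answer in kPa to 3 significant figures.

Rigid vessel, constant T ⇒ P scales with total gas moles (1 → 2).
P_final = (2/1) × 313 = 626.0 kPa

626 kPa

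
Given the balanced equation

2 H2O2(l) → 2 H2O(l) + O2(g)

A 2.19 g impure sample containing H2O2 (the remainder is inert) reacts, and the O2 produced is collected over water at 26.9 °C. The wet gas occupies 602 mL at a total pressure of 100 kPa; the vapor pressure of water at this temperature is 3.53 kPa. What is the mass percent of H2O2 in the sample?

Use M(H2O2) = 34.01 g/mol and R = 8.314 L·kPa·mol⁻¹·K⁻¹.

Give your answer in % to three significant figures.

72.3 %

P(O2) = 100 − 3.53 = 96.47 kPa
n(O2) = PV/RT = (96.47 × 0.6020) / (8.314 × 300.05) = 0.02328 mol
n(H2O2) = (2/1) × 0.02328 = 0.04656 mol
m(H2O2) = 0.04656 × 34.01 = 1.584 g
%H2O2 = 1.584 / 2.19 × 100 = 72.33%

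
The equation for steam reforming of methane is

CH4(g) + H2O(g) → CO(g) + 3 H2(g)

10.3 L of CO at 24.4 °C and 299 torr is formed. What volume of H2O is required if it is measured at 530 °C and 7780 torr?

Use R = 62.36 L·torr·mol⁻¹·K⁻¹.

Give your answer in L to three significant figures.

1.07 L

n(CO) = PV/RT = (299 × 10.3) / (62.36 × 297.55) = 0.1660 mol
n(H2O) = (1/1) × 0.1660 = 0.1660 mol
V = nRT/P = 0.1660 × 62.36 × 803.15 / 7780 = 1.069 L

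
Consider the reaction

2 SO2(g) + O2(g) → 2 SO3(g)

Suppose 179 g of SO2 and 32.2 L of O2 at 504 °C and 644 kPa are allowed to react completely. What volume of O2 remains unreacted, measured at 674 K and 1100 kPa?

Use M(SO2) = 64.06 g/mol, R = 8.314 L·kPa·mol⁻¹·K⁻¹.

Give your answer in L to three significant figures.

n(SO2) = 179 / 64.06 = 2.794 mol
n(O2) = PV/RT = (644 × 32.2) / (8.314 × 777.15) = 3.209 mol
For 2.794 mol SO2, stoichiometry requires (1/2) × 2.794 = 1.397 mol O2; 3.209 mol is available, so SO2 is limiting.
n(O2) consumed = (1/2) × 2.794 = 1.397 mol; remaining = 3.209 − 1.397 = 1.812 mol
V(O2) = nRT/P = 1.812 × 8.314 × 674 / 1100 = 9.231 L

9.23 L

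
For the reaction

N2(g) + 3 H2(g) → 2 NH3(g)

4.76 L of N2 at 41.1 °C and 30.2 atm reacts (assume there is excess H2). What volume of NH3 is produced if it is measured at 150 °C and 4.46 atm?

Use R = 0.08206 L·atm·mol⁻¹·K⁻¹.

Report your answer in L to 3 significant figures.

86.8 L

n(N2) = PV/RT = (30.2 × 4.76) / (0.08206 × 314.25) = 5.575 mol
n(NH3) = (2/1) × 5.575 = 11.15 mol
V = nRT/P = 11.15 × 0.08206 × 423.15 / 4.46 = 86.81 L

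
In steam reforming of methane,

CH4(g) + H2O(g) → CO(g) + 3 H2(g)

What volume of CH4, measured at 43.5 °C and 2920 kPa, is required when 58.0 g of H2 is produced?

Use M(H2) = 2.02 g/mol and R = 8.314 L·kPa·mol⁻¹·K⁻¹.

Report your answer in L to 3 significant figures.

n(H2) = 58.00 / 2.02 = 28.71 mol
n(CH4) = (1/3) × 28.71 = 9.570 mol
V = nRT/P = 9.570 × 8.314 × 316.65 / 2920 = 8.628 L

8.63 L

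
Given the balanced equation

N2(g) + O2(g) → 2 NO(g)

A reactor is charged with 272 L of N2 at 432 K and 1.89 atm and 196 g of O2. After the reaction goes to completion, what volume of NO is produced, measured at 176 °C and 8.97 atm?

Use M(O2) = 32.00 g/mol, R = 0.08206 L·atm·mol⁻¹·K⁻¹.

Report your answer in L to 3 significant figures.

n(N2) = PV/RT = (1.89 × 272) / (0.08206 × 432) = 14.50 mol
n(O2) = 196 / 32.00 = 6.125 mol
For 14.50 mol N2, stoichiometry requires (1/1) × 14.50 = 14.50 mol O2; 6.125 mol is available, so O2 is limiting.
n(NO) = (2/1) × 6.125 = 12.25 mol
V(NO) = nRT/P = 12.25 × 0.08206 × 449.15 / 8.97 = 50.33 L

50.3 L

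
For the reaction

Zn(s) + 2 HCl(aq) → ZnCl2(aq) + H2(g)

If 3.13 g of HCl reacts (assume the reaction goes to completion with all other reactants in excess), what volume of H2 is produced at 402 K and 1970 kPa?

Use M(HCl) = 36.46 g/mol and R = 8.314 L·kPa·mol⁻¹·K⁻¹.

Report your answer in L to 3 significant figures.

0.0728 L

n(HCl) = 3.130 / 36.46 = 0.08585 mol
n(H2) = (1/2) × 0.08585 = 0.04292 mol
V = nRT/P = 0.04292 × 8.314 × 402 / 1970 = 0.07282 L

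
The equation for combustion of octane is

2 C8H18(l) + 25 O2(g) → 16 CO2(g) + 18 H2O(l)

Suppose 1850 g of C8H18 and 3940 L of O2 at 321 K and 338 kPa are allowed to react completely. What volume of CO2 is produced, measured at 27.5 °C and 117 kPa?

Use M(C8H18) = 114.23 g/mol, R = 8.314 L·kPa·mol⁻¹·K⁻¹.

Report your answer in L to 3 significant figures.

2770 L

n(C8H18) = 1850 / 114.23 = 16.20 mol
n(O2) = PV/RT = (338 × 3940) / (8.314 × 321) = 499.0 mol
For 16.20 mol C8H18, stoichiometry requires (25/2) × 16.20 = 202.5 mol O2; 499.0 mol is available, so C8H18 is limiting.
n(CO2) = (16/2) × 16.20 = 129.6 mol
V(CO2) = nRT/P = 129.6 × 8.314 × 300.65 / 117 = 2769 L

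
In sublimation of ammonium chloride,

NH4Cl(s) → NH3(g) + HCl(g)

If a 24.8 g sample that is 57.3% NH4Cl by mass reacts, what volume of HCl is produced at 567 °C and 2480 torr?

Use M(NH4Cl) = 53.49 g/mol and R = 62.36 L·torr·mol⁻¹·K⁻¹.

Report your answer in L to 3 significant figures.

5.61 L

mass of NH4Cl = 24.8 × 57.3/100 = 14.21 g
n(NH4Cl) = 14.21 / 53.49 = 0.2657 mol
n(HCl) = (1/1) × 0.2657 = 0.2657 mol
V = nRT/P = 0.2657 × 62.36 × 840.15 / 2480 = 5.613 L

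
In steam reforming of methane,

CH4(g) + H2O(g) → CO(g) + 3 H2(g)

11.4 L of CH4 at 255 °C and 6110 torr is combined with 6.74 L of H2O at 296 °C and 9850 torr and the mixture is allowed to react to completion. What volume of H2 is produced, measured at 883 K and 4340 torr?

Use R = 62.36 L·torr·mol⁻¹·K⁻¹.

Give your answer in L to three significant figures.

n(CH4) = PV/RT = (6110 × 11.4) / (62.36 × 528.15) = 2.115 mol
n(H2O) = PV/RT = (9850 × 6.74) / (62.36 × 569.15) = 1.871 mol
For 2.115 mol CH4, stoichiometry requires (1/1) × 2.115 = 2.115 mol H2O; 1.871 mol is available, so H2O is limiting.
n(H2) = (3/1) × 1.871 = 5.613 mol
V(H2) = nRT/P = 5.613 × 62.36 × 883 / 4340 = 71.22 L

71.2 L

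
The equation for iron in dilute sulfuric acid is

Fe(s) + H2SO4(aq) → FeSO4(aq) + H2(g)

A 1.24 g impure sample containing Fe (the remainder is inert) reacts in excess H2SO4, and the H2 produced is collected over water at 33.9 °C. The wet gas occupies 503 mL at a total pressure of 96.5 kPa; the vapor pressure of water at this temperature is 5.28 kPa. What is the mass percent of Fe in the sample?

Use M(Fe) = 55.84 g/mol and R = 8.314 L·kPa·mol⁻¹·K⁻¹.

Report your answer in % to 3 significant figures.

80.9 %

P(H2) = 96.5 − 5.28 = 91.22 kPa
n(H2) = PV/RT = (91.22 × 0.5030) / (8.314 × 307.05) = 0.01797 mol
n(Fe) = (1/1) × 0.01797 = 0.01797 mol
m(Fe) = 0.01797 × 55.84 = 1.003 g
%Fe = 1.003 / 1.24 × 100 = 80.89%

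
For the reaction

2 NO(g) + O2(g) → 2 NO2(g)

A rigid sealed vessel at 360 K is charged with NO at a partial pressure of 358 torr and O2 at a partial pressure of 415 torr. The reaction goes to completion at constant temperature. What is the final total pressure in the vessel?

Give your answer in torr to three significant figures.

At constant V, partial pressures at 360 K are proportional to moles, so apply stoichiometry directly to pressures.
P(O2) required for 358 torr of NO = (1/2) × 358 = 179.0 torr; available 415 torr, so NO is limiting.
P(O2) remaining = 415 − (1/2) × 358 = 236.0 torr
P(gaseous products) = (2)/2 × 358 = 358.0 torr
P_total at 360 K = 236.0 + 358.0 = 594.0 torr

594 torr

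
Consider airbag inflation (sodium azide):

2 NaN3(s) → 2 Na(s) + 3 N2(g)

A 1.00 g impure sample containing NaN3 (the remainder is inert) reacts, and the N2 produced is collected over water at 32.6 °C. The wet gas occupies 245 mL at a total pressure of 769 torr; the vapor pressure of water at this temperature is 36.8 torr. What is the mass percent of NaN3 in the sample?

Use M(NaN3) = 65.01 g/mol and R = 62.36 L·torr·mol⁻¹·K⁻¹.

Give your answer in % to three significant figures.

P(N2) = 769 − 36.8 = 732.2 torr
n(N2) = PV/RT = (732.2 × 0.2450) / (62.36 × 305.75) = 0.009409 mol
n(NaN3) = (2/3) × 0.009409 = 0.006273 mol
m(NaN3) = 0.006273 × 65.01 = 0.4078 g
%NaN3 = 0.4078 / 1.00 × 100 = 40.78%

40.8 %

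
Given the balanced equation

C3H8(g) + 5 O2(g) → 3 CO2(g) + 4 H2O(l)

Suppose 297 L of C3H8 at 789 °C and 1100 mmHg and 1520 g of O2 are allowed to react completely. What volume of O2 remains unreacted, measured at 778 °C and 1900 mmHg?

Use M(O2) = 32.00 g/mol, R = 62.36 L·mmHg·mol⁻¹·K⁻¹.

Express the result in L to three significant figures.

788 L

n(C3H8) = PV/RT = (1100 × 297) / (62.36 × 1062.15) = 4.932 mol
n(O2) = 1520 / 32.00 = 47.50 mol
For 4.932 mol C3H8, stoichiometry requires (5/1) × 4.932 = 24.66 mol O2; 47.50 mol is available, so C3H8 is limiting.
n(O2) consumed = (5/1) × 4.932 = 24.66 mol; remaining = 47.50 − 24.66 = 22.84 mol
V(O2) = nRT/P = 22.84 × 62.36 × 1051.15 / 1900 = 788.0 L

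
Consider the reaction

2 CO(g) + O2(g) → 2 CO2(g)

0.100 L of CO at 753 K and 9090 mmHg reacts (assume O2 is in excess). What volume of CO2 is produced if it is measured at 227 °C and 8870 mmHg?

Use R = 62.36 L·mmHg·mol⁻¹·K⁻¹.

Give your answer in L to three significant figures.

0.0681 L

n(CO) = PV/RT = (9090 × 0.100) / (62.36 × 753) = 0.01936 mol
n(CO2) = (2/2) × 0.01936 = 0.01936 mol
V = nRT/P = 0.01936 × 62.36 × 500.15 / 8870 = 0.06808 L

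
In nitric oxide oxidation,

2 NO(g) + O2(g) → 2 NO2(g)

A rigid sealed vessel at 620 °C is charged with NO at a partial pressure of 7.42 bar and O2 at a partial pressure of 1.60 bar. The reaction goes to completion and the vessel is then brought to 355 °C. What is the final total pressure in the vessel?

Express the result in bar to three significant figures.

Because the vessel is rigid and T is held at 620 °C, work the stoichiometry in partial pressures (P_i = n_iRT/V).
P(O2) required for 7.42 bar of NO = (1/2) × 7.42 = 3.710 bar; available 1.60 bar, so O2 is limiting.
P(NO) remaining = 7.42 − (2/1) × 1.60 = 4.220 bar
P(gaseous products) = (2)/1 × 1.60 = 3.200 bar
P_total at 620 °C = 4.220 + 3.200 = 7.420 bar
Scaling to 355 °C: P = 7.420 × 628.15/893.15 = 5.218 bar

5.22 bar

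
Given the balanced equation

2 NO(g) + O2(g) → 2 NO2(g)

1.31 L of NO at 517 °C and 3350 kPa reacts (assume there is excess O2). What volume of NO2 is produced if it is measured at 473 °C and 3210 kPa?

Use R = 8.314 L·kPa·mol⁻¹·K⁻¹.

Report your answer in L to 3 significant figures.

1.29 L

n(NO) = PV/RT = (3350 × 1.31) / (8.314 × 790.15) = 0.6680 mol
n(NO2) = (2/2) × 0.6680 = 0.6680 mol
V = nRT/P = 0.6680 × 8.314 × 746.15 / 3210 = 1.291 L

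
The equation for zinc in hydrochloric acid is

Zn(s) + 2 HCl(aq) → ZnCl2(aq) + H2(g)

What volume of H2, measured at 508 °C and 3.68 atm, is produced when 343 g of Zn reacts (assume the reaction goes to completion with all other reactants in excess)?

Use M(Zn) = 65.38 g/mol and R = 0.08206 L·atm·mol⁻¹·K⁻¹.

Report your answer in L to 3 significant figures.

n(Zn) = 343.0 / 65.38 = 5.246 mol
n(H2) = (1/1) × 5.246 = 5.246 mol
V = nRT/P = 5.246 × 0.08206 × 781.15 / 3.68 = 91.38 L

91.4 L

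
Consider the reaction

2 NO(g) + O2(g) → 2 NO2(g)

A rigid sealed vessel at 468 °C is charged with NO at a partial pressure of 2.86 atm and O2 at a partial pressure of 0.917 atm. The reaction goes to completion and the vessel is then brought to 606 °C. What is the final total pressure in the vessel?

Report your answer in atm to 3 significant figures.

At constant V, partial pressures at 468 °C are proportional to moles, so apply stoichiometry directly to pressures.
P(O2) required for 2.86 atm of NO = (1/2) × 2.86 = 1.430 atm; available 0.917 atm, so O2 is limiting.
P(NO) remaining = 2.86 − (2/1) × 0.917 = 1.026 atm
P(gaseous products) = (2)/1 × 0.917 = 1.834 atm
P_total at 468 °C = 1.026 + 1.834 = 2.860 atm
Scaling to 606 °C: P = 2.860 × 879.15/741.15 = 3.393 atm

3.39 atm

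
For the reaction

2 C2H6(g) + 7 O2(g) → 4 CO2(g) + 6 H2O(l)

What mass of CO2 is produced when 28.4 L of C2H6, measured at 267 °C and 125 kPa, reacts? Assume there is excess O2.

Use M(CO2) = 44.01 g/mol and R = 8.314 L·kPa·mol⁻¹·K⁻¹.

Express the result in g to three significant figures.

n(C2H6) = PV/RT = (125 × 28.4) / (8.314 × 540.15) = 0.7905 mol
n(CO2) = (4/2) × 0.7905 = 1.581 mol
m(CO2) = 1.581 × 44.01 = 69.58 g

69.6 g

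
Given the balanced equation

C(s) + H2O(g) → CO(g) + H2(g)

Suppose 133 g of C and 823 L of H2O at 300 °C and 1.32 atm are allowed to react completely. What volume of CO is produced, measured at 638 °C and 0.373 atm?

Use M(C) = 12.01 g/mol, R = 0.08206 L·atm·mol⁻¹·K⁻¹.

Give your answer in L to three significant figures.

n(C) = 133 / 12.01 = 11.07 mol
n(H2O) = PV/RT = (1.32 × 823) / (0.08206 × 573.15) = 23.10 mol
For 11.07 mol C, stoichiometry requires (1/1) × 11.07 = 11.07 mol H2O; 23.10 mol is available, so C is limiting.
n(CO) = (1/1) × 11.07 = 11.07 mol
V(CO) = nRT/P = 11.07 × 0.08206 × 911.15 / 0.373 = 2219 L

2220 L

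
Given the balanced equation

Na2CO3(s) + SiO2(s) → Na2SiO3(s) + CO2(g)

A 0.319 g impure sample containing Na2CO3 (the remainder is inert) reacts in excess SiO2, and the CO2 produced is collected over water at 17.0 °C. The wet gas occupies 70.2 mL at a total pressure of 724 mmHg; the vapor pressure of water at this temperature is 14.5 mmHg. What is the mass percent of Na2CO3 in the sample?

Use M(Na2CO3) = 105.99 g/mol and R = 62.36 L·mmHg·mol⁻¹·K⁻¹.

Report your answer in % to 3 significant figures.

91.5 %

P(CO2) = 724 − 14.5 = 709.5 mmHg
n(CO2) = PV/RT = (709.5 × 0.07020) / (62.36 × 290.15) = 0.002753 mol
n(Na2CO3) = (1/1) × 0.002753 = 0.002753 mol
m(Na2CO3) = 0.002753 × 105.99 = 0.2918 g
%Na2CO3 = 0.2918 / 0.319 × 100 = 91.47%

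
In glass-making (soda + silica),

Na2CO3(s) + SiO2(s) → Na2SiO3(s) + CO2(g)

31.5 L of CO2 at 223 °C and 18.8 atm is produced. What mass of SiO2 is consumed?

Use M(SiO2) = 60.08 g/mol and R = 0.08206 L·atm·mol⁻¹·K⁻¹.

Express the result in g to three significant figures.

n(CO2) = PV/RT = (18.8 × 31.5) / (0.08206 × 496.15) = 14.55 mol
n(SiO2) = (1/1) × 14.55 = 14.55 mol
m(SiO2) = 14.55 × 60.08 = 874.2 g

874 g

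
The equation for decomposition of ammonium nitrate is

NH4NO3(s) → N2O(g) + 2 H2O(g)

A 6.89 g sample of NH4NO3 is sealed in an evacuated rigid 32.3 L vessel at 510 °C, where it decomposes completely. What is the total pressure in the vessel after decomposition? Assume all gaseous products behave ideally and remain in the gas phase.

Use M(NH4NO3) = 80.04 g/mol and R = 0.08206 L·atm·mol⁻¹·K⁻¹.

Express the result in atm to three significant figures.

0.514 atm

n(NH4NO3) = 6.89 / 80.04 = 0.08608 mol
n(gas produced) = (3/1) × 0.08608 = 0.2582 mol
P = nRT/V = 0.2582 × 0.08206 × 783.15 / 32.3 = 0.5137 atm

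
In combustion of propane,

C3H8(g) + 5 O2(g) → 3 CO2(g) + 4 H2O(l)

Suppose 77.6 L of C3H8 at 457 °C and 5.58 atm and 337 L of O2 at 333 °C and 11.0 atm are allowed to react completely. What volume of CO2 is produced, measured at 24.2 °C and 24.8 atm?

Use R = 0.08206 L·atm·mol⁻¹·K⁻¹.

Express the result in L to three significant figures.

n(C3H8) = PV/RT = (5.58 × 77.6) / (0.08206 × 730.15) = 7.227 mol
n(O2) = PV/RT = (11.0 × 337) / (0.08206 × 606.15) = 74.53 mol
For 7.227 mol C3H8, stoichiometry requires (5/1) × 7.227 = 36.14 mol O2; 74.53 mol is available, so C3H8 is limiting.
n(CO2) = (3/1) × 7.227 = 21.68 mol
V(CO2) = nRT/P = 21.68 × 0.08206 × 297.35 / 24.8 = 21.33 L

21.3 L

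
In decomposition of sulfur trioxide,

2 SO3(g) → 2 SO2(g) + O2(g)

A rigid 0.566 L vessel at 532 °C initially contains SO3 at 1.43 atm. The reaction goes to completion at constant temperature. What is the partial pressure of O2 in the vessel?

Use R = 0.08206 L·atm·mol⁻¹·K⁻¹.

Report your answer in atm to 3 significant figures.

n(SO3)₀ = PV/RT = (1.43 × 0.566) / (0.08206 × 805.15) = 0.01225 mol
n(O2) = (1/2) × 0.01225 = 0.006125 mol
P(O2) = nRT/V = 0.006125 × 0.08206 × 805.15 / 0.566 = 0.7150 atm

0.715 atm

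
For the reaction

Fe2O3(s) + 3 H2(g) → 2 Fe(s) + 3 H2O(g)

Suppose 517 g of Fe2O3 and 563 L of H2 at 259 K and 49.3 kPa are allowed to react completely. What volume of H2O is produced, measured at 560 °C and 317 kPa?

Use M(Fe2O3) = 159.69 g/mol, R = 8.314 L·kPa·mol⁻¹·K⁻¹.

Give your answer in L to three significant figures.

n(Fe2O3) = 517 / 159.69 = 3.238 mol
n(H2) = PV/RT = (49.3 × 563) / (8.314 × 259) = 12.89 mol
For 3.238 mol Fe2O3, stoichiometry requires (3/1) × 3.238 = 9.714 mol H2; 12.89 mol is available, so Fe2O3 is limiting.
n(H2O) = (3/1) × 3.238 = 9.714 mol
V(H2O) = nRT/P = 9.714 × 8.314 × 833.15 / 317 = 212.3 L

212 L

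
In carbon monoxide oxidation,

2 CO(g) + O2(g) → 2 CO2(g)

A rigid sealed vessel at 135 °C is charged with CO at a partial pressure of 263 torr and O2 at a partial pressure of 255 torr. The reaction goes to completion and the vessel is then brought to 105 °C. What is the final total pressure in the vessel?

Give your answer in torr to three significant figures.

358 torr

With V and T fixed, P_i ∝ n_i, so the mole ratios apply directly to partial pressures at 135 °C.
P(O2) required for 263 torr of CO = (1/2) × 263 = 131.5 torr; available 255 torr, so CO is limiting.
P(O2) remaining = 255 − (1/2) × 263 = 123.5 torr
P(gaseous products) = (2)/2 × 263 = 263.0 torr
P_total at 135 °C = 123.5 + 263.0 = 386.5 torr
Scaling to 105 °C: P = 386.5 × 378.15/408.15 = 358.1 torr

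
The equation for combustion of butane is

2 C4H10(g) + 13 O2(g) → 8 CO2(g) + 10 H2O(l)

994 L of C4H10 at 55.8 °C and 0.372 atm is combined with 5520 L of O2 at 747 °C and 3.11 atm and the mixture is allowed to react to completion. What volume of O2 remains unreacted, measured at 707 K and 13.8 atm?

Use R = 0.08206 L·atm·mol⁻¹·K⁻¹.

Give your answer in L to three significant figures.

n(C4H10) = PV/RT = (0.372 × 994) / (0.08206 × 328.95) = 13.70 mol
n(O2) = PV/RT = (3.11 × 5520) / (0.08206 × 1020.15) = 205.1 mol
For 13.70 mol C4H10, stoichiometry requires (13/2) × 13.70 = 89.05 mol O2; 205.1 mol is available, so C4H10 is limiting.
n(O2) consumed = (13/2) × 13.70 = 89.05 mol; remaining = 205.1 − 89.05 = 116.0 mol
V(O2) = nRT/P = 116.0 × 0.08206 × 707 / 13.8 = 487.7 L

488 L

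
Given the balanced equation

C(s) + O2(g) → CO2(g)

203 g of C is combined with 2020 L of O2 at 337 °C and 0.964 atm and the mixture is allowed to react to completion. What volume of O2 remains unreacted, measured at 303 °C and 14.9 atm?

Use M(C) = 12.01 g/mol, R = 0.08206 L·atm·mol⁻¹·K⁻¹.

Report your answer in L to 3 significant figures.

n(C) = 203 / 12.01 = 16.90 mol
n(O2) = PV/RT = (0.964 × 2020) / (0.08206 × 610.15) = 38.89 mol
For 16.90 mol C, stoichiometry requires (1/1) × 16.90 = 16.90 mol O2; 38.89 mol is available, so C is limiting.
n(O2) consumed = (1/1) × 16.90 = 16.90 mol; remaining = 38.89 − 16.90 = 21.99 mol
V(O2) = nRT/P = 21.99 × 0.08206 × 576.15 / 14.9 = 69.78 L

69.8 L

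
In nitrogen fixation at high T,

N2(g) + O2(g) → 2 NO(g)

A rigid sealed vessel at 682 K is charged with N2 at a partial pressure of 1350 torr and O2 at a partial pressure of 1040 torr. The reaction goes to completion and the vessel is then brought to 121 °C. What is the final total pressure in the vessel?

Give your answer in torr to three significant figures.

1380 torr

At constant V, partial pressures at 682 K are proportional to moles, so apply stoichiometry directly to pressures.
P(O2) required for 1350 torr of N2 = (1/1) × 1350 = 1350 torr; available 1040 torr, so O2 is limiting.
P(N2) remaining = 1350 − (1/1) × 1040 = 310.0 torr
P(gaseous products) = (2)/1 × 1040 = 2080 torr
P_total at 682 K = 310.0 + 2080 = 2390 torr
Scaling to 121 °C: P = 2390 × 394.15/682 = 1381 torr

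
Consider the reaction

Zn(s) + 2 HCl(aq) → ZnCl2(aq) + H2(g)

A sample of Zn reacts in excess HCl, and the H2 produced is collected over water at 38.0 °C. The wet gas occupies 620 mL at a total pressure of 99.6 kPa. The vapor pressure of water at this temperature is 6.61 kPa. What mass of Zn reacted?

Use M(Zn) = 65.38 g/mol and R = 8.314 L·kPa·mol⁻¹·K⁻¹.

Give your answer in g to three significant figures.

1.46 g

P(H2) = 99.6 − 6.61 = 92.99 kPa
n(H2) = PV/RT = (92.99 × 0.6200) / (8.314 × 311.15) = 0.02229 mol
n(Zn) = (1/1) × 0.02229 = 0.02229 mol
m(Zn) = 0.02229 × 65.38 = 1.457 g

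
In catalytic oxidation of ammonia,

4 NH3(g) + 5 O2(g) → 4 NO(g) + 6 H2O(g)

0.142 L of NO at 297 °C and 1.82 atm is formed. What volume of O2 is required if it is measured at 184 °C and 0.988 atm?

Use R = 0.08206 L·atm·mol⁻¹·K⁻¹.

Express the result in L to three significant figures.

n(NO) = PV/RT = (1.82 × 0.142) / (0.08206 × 570.15) = 0.005524 mol
n(O2) = (5/4) × 0.005524 = 0.006905 mol
V = nRT/P = 0.006905 × 0.08206 × 457.15 / 0.988 = 0.2622 L

0.262 L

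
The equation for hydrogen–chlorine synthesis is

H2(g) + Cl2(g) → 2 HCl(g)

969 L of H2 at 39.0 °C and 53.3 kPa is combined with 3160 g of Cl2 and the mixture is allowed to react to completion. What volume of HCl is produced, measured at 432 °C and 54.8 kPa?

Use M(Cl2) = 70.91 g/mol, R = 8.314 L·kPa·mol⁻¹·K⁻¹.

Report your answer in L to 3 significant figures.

n(H2) = PV/RT = (53.3 × 969) / (8.314 × 312.15) = 19.90 mol
n(Cl2) = 3160 / 70.91 = 44.56 mol
For 19.90 mol H2, stoichiometry requires (1/1) × 19.90 = 19.90 mol Cl2; 44.56 mol is available, so H2 is limiting.
n(HCl) = (2/1) × 19.90 = 39.80 mol
V(HCl) = nRT/P = 39.80 × 8.314 × 705.15 / 54.8 = 4258 L

4260 L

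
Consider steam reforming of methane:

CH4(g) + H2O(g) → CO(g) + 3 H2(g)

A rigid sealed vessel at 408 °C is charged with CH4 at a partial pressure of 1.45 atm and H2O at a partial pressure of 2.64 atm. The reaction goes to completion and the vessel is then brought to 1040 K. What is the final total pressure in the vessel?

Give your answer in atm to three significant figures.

10.7 atm

With V and T fixed, P_i ∝ n_i, so the mole ratios apply directly to partial pressures at 408 °C.
P(H2O) required for 1.45 atm of CH4 = (1/1) × 1.45 = 1.450 atm; available 2.64 atm, so CH4 is limiting.
P(H2O) remaining = 2.64 − (1/1) × 1.45 = 1.190 atm
P(gaseous products) = (1+3)/1 × 1.45 = 5.800 atm
P_total at 408 °C = 1.190 + 5.800 = 6.990 atm
Scaling to 1040 K: P = 6.990 × 1040/681.15 = 10.67 atm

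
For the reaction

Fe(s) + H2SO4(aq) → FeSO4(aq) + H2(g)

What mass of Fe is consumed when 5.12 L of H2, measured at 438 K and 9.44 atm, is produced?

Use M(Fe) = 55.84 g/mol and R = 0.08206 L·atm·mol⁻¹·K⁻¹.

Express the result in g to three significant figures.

n(H2) = PV/RT = (9.44 × 5.12) / (0.08206 × 438) = 1.345 mol
n(Fe) = (1/1) × 1.345 = 1.345 mol
m(Fe) = 1.345 × 55.84 = 75.10 g

75.1 g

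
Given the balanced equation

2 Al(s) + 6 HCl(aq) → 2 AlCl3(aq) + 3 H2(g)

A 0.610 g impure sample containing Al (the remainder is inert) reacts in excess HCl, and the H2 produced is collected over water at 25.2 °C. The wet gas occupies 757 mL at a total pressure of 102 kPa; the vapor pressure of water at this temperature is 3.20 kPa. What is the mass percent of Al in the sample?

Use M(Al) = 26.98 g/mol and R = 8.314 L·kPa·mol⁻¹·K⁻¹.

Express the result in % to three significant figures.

P(H2) = 102 − 3.20 = 98.80 kPa
n(H2) = PV/RT = (98.80 × 0.7570) / (8.314 × 298.35) = 0.03015 mol
n(Al) = (2/3) × 0.03015 = 0.02010 mol
m(Al) = 0.02010 × 26.98 = 0.5423 g
%Al = 0.5423 / 0.610 × 100 = 88.90%

88.9 %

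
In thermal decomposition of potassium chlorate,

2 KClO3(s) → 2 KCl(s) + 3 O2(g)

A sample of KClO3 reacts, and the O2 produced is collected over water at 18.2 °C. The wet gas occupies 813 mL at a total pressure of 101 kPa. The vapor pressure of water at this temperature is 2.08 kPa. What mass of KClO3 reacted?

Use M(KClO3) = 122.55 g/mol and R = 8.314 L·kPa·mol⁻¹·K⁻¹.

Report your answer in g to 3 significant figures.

P(O2) = 101 − 2.08 = 98.92 kPa
n(O2) = PV/RT = (98.92 × 0.8130) / (8.314 × 291.35) = 0.03320 mol
n(KClO3) = (2/3) × 0.03320 = 0.02213 mol
m(KClO3) = 0.02213 × 122.55 = 2.712 g

2.71 g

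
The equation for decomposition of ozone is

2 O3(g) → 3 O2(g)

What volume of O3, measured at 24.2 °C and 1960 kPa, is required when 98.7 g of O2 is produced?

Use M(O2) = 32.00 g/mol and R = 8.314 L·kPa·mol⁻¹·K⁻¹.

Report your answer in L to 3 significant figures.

2.59 L

n(O2) = 98.70 / 32.00 = 3.084 mol
n(O3) = (2/3) × 3.084 = 2.056 mol
V = nRT/P = 2.056 × 8.314 × 297.35 / 1960 = 2.593 L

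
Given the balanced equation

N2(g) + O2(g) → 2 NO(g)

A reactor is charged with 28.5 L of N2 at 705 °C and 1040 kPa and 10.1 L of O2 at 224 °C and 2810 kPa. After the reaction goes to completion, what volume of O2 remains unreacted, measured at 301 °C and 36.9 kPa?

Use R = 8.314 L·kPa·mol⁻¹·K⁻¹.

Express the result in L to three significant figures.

417 L

n(N2) = PV/RT = (1040 × 28.5) / (8.314 × 978.15) = 3.645 mol
n(O2) = PV/RT = (2810 × 10.1) / (8.314 × 497.15) = 6.866 mol
For 3.645 mol N2, stoichiometry requires (1/1) × 3.645 = 3.645 mol O2; 6.866 mol is available, so N2 is limiting.
n(O2) consumed = (1/1) × 3.645 = 3.645 mol; remaining = 6.866 − 3.645 = 3.221 mol
V(O2) = nRT/P = 3.221 × 8.314 × 574.15 / 36.9 = 416.7 L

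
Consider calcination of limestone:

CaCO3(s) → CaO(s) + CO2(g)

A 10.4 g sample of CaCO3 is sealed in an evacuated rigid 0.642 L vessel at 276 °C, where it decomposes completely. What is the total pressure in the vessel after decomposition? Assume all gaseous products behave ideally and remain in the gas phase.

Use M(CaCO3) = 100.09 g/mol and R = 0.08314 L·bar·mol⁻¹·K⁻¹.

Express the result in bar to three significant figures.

n(CaCO3) = 10.4 / 100.09 = 0.1039 mol
n(gas produced) = (1/1) × 0.1039 = 0.1039 mol
P = nRT/V = 0.1039 × 0.08314 × 549.15 / 0.642 = 7.389 bar

7.39 bar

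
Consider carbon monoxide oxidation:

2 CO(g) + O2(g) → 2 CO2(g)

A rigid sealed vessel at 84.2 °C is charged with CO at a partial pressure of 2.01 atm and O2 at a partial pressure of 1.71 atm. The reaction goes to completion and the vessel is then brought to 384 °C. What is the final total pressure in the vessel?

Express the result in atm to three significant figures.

4.99 atm

With V and T fixed, P_i ∝ n_i, so the mole ratios apply directly to partial pressures at 84.2 °C.
P(O2) required for 2.01 atm of CO = (1/2) × 2.01 = 1.005 atm; available 1.71 atm, so CO is limiting.
P(O2) remaining = 1.71 − (1/2) × 2.01 = 0.7050 atm
P(gaseous products) = (2)/2 × 2.01 = 2.010 atm
P_total at 84.2 °C = 0.7050 + 2.010 = 2.715 atm
Scaling to 384 °C: P = 2.715 × 657.15/357.35 = 4.993 atm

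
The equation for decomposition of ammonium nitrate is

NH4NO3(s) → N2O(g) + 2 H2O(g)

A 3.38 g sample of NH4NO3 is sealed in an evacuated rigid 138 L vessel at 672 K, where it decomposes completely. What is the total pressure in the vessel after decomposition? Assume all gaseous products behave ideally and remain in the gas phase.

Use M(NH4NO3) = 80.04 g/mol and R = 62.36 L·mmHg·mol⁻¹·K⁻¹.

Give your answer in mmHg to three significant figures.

n(NH4NO3) = 3.38 / 80.04 = 0.04223 mol
n(gas produced) = (3/1) × 0.04223 = 0.1267 mol
P = nRT/V = 0.1267 × 62.36 × 672 / 138 = 38.47 mmHg

38.5 mmHg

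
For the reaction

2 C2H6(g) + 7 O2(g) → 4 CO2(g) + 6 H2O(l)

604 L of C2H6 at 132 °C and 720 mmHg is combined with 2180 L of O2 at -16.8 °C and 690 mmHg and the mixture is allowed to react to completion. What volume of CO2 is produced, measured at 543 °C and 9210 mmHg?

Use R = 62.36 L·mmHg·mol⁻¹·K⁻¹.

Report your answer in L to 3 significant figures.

n(C2H6) = PV/RT = (720 × 604) / (62.36 × 405.15) = 17.21 mol
n(O2) = PV/RT = (690 × 2180) / (62.36 × 256.35) = 94.09 mol
For 17.21 mol C2H6, stoichiometry requires (7/2) × 17.21 = 60.23 mol O2; 94.09 mol is available, so C2H6 is limiting.
n(CO2) = (4/2) × 17.21 = 34.42 mol
V(CO2) = nRT/P = 34.42 × 62.36 × 816.15 / 9210 = 190.2 L

190 L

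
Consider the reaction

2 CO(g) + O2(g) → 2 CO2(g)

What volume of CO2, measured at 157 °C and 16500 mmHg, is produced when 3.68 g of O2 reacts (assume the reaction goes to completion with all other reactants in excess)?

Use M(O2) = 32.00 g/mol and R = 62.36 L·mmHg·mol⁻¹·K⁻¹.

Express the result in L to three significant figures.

n(O2) = 3.680 / 32.00 = 0.1150 mol
n(CO2) = (2/1) × 0.1150 = 0.2300 mol
V = nRT/P = 0.2300 × 62.36 × 430.15 / 16500 = 0.3739 L

0.374 L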